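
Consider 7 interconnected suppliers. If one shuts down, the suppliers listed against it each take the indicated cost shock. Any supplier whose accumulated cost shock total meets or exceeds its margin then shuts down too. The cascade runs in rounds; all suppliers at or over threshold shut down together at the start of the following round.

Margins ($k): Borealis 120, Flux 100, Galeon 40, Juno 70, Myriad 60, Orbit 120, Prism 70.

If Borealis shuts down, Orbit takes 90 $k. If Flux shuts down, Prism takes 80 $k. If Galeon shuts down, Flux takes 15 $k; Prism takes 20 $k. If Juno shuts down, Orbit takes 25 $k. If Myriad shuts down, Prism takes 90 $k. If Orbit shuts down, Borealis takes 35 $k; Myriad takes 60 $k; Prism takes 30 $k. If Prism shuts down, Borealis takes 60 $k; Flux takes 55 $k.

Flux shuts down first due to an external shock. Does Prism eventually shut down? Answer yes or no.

Round 1 — Flux shuts down (initial).
  Prism: +80 → 80 ≥ 70
Round 2 — Prism shuts down.
  Borealis: +60 → 60 < 120
No further shutdowns.

yes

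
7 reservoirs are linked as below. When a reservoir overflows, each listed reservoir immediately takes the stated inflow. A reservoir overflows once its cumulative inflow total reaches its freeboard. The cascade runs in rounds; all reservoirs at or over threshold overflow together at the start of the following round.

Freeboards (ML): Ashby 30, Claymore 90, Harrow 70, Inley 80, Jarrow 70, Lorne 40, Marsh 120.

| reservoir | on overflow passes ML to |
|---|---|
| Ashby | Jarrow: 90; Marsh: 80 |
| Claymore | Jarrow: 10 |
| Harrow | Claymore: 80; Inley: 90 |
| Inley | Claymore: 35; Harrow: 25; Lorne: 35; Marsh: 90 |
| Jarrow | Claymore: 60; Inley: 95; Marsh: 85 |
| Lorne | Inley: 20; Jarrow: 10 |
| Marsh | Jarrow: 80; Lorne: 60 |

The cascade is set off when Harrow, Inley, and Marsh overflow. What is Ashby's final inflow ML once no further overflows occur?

Round 1 — Harrow, Inley, Marsh overflow (initial).
  Claymore: +80+35 → 115 ≥ 90
  Jarrow: +80 → 80 ≥ 70
  Lorne: +35+60 → 95 ≥ 40
Round 2 — Claymore, Jarrow, Lorne overflow.
No further overflows.

0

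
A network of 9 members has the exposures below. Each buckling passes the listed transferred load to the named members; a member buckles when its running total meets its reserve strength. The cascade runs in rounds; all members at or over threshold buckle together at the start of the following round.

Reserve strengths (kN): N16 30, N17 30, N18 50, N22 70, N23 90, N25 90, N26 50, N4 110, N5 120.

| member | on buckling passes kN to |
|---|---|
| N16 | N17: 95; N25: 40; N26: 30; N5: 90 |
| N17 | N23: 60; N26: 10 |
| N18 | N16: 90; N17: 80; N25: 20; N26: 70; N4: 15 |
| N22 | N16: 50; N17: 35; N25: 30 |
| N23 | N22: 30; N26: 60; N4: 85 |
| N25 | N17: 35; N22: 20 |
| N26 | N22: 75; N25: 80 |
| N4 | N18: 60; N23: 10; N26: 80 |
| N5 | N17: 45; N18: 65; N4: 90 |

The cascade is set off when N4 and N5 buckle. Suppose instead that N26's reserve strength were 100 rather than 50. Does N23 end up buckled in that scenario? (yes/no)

no

With N26's reserve strength at 100:
Round 1 — N4, N5 buckle (initial).
  N17: +45 → 45 ≥ 30
  N18: +60+65 → 125 ≥ 50
  N23: +10 → 10 < 90
  N26: +80 → 80 < 100
Round 2 — N17, N18 buckle.
  N16: +90 → 90 ≥ 30
  N23: +60 → 70 < 90
  N25: +20 → 20 < 90
  N26: +10+70 → 160 ≥ 100
Round 3 — N16, N26 buckle.
  N22: +75 → 75 ≥ 70
  N25: +40+80 → 140 ≥ 90
Round 4 — N22, N25 buckle.
No further bucklings.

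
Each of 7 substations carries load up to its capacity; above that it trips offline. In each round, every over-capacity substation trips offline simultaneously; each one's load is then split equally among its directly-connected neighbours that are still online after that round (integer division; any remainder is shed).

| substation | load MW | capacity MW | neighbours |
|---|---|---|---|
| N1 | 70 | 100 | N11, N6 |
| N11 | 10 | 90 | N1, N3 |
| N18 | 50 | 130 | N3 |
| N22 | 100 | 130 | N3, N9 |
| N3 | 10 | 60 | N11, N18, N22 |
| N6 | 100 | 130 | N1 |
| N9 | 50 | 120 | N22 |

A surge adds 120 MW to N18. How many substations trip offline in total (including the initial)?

7

Round 1 — N18 at 170 > 130. N18 trips offline.
  N18 sheds 170 MW to N3: 170 each.
    N3: 10+170 = 180 > 60
Round 2 — N3 trips offline.
  N3 sheds 180 MW to N11, N22: 90 each.
    N11: 10+90 = 100 > 90
    N22: 100+90 = 190 > 130
Round 3 — N11, N22 trip offline.
  N11 sheds 100 MW to N1: 100 each.
    N1: 70+100 = 170 > 100
  N22 sheds 190 MW to N9: 190 each.
    N9: 50+190 = 240 > 120
Round 4 — N1, N9 trip offline.
  N1 sheds 170 MW to N6: 170 each.
    N6: 100+170 = 270 > 130
  N9 sheds 240 MW: no online neighbours, lost.
Round 5 — N6 trips offline.
  N6 sheds 270 MW: no online neighbours, lost.
No further trips.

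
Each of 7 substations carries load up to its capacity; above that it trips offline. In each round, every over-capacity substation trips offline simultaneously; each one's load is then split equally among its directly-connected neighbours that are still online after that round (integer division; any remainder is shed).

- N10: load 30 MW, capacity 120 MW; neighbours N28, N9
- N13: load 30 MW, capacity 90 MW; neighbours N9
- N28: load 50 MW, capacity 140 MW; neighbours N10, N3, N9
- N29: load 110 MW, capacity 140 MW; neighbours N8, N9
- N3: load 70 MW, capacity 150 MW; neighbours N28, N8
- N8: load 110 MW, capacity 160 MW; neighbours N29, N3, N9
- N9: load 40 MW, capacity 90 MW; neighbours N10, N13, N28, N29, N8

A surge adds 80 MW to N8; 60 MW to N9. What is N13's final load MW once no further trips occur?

Round 1 — N8 at 190 > 160; N9 at 100 > 90. N8, N9 trip offline.
  N8 sheds 190 MW to N29, N3: 95 each.
    N29: 110+95 = 205 > 140
    N3: 70+95 = 165 > 150
  N9 sheds 100 MW to N10, N13, N28, N29: 25 each.
    N10: 30+25 = 55 ≤ 120
    N13: 30+25 = 55 ≤ 90
    N28: 50+25 = 75 ≤ 140
    N29: 205+25 = 230 > 140
Round 2 — N29, N3 trip offline.
  N29 sheds 230 MW: no online neighbours, lost.
  N3 sheds 165 MW to N28: 165 each.
    N28: 75+165 = 240 > 140
Round 3 — N28 trips offline.
  N28 sheds 240 MW to N10: 240 each.
    N10: 55+240 = 295 > 120
Round 4 — N10 trips offline.
  N10 sheds 295 MW: no online neighbours, lost.
No further trips.

55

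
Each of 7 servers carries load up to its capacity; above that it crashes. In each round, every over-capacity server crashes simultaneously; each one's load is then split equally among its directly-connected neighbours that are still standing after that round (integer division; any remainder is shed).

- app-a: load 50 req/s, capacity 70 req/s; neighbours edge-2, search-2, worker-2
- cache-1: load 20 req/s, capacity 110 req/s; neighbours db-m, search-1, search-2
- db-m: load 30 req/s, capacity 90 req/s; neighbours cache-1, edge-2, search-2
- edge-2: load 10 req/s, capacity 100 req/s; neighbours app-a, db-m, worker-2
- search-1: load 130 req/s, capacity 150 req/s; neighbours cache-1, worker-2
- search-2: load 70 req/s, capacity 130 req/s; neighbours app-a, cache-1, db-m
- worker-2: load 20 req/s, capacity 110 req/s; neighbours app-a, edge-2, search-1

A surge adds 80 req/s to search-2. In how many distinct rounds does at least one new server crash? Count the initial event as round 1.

2

Round 1 — search-2 at 150 > 130. search-2 crashes.
  search-2 sheds 150 req/s to app-a, cache-1, db-m: 50 each.
    app-a: 50+50 = 100 > 70
    cache-1: 20+50 = 70 ≤ 110
    db-m: 30+50 = 80 ≤ 90
Round 2 — app-a crashes.
  app-a sheds 100 req/s to edge-2, worker-2: 50 each.
    edge-2: 10+50 = 60 ≤ 100
    worker-2: 20+50 = 70 ≤ 110
No further crashes.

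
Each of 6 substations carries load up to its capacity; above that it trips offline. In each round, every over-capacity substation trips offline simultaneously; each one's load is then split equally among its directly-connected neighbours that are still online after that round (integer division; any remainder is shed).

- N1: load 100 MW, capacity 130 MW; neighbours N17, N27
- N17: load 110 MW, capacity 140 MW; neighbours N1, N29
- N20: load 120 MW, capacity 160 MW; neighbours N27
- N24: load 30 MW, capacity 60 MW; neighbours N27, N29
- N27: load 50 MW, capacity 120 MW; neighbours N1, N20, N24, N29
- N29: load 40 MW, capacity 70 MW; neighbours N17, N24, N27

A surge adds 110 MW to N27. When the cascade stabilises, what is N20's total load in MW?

160

Round 1 — N27 at 160 > 120. N27 trips offline.
  N27 sheds 160 MW to N1, N20, N24, N29: 40 each.
    N1: 100+40 = 140 > 130
    N20: 120+40 = 160 ≤ 160
    N24: 30+40 = 70 > 60
    N29: 40+40 = 80 > 70
Round 2 — N1, N24, N29 trip offline.
  N1 sheds 140 MW to N17: 140 each.
    N17: 110+140 = 250 > 140
  N24 sheds 70 MW: no online neighbours, lost.
  N29 sheds 80 MW to N17: 80 each.
    N17: 250+80 = 330 > 140
Round 3 — N17 trips offline.
  N17 sheds 330 MW: no online neighbours, lost.
No further trips.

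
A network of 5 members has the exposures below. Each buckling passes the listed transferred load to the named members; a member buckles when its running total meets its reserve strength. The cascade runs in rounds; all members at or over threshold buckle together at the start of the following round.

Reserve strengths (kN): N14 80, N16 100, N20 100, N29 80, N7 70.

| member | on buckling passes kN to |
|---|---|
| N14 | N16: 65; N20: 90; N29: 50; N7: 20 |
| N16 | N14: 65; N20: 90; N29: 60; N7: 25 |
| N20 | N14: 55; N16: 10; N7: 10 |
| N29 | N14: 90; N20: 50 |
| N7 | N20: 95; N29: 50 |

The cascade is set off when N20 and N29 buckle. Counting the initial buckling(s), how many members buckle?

3

Round 1 — N20, N29 buckle (initial).
  N14: +55+90 → 145 ≥ 80
  N16: +10 → 10 < 100
  N7: +10 → 10 < 70
Round 2 — N14 buckles.
  N16: +65 → 75 < 100
  N7: +20 → 30 < 70
No further bucklings.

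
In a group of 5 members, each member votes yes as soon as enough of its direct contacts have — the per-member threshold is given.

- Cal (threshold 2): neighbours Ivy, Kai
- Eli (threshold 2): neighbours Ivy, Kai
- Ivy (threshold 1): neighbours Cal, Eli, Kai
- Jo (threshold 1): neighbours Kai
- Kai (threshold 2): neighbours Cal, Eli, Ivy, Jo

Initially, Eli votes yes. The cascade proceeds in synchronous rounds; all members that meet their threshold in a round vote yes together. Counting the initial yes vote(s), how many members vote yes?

5

Round 1 — Eli votes yes (initial).
Round 2 — checking thresholds:
  Ivy: 1 of 3 neighbours ≥ 1, votes yes.
  Kai: 1 of 4 neighbours < 2, not yet.
Round 3 — checking thresholds:
  Cal: 1 of 2 neighbours < 2, not yet.
  Kai: 2 of 4 neighbours ≥ 2, votes yes.
Round 4 — checking thresholds:
  Cal: 2 of 2 neighbours ≥ 2, votes yes.
  Jo: 1 of 1 neighbours ≥ 1, votes yes.
Round 5 — no new yes votes; cascade stops.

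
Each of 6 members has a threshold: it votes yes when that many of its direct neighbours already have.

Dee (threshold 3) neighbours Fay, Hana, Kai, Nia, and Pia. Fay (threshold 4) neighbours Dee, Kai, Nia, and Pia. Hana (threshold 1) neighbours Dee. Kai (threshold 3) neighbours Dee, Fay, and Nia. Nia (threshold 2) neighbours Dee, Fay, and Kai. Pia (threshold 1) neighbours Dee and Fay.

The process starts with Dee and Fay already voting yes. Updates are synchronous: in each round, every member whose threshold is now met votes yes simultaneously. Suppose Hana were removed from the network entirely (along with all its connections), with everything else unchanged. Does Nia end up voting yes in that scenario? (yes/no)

With Hana removed:
Round 1 — Dee, Fay vote yes (initial).
Round 2 — checking thresholds:
  Kai: 2 of 3 neighbours < 3, not yet.
  Nia: 2 of 3 neighbours ≥ 2, votes yes.
  Pia: 2 of 2 neighbours ≥ 1, votes yes.
Round 3 — checking thresholds:
  Kai: 3 of 3 neighbours ≥ 3, votes yes.
Round 4 — no new yes votes; cascade stops.

yes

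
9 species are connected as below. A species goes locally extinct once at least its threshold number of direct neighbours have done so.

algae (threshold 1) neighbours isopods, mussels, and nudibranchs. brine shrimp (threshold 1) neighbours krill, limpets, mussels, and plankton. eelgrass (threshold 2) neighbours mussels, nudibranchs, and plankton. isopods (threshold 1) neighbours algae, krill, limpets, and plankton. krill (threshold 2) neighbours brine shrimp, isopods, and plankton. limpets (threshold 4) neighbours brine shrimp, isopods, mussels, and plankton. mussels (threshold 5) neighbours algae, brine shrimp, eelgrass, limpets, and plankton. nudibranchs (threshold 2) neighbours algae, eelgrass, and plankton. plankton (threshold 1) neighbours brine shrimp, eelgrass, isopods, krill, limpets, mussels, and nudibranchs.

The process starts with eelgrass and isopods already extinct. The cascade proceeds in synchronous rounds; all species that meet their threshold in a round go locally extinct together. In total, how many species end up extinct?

7

Round 1 — eelgrass, isopods go locally extinct (initial).
Round 2 — checking thresholds:
  algae: 1 of 3 neighbours ≥ 1, goes locally extinct.
  krill: 1 of 3 neighbours < 2, holds.
  limpets: 1 of 4 neighbours < 4, holds.
  mussels: 1 of 5 neighbours < 5, holds.
  nudibranchs: 1 of 3 neighbours < 2, holds.
  plankton: 2 of 7 neighbours ≥ 1, goes locally extinct.
Round 3 — checking thresholds:
  brine shrimp: 1 of 4 neighbours ≥ 1, goes locally extinct.
  krill: 2 of 3 neighbours ≥ 2, goes locally extinct.
  limpets: 2 of 4 neighbours < 4, holds.
  mussels: 3 of 5 neighbours < 5, holds.
  nudibranchs: 3 of 3 neighbours ≥ 2, goes locally extinct.
Round 4 — no new extinctions; cascade stops.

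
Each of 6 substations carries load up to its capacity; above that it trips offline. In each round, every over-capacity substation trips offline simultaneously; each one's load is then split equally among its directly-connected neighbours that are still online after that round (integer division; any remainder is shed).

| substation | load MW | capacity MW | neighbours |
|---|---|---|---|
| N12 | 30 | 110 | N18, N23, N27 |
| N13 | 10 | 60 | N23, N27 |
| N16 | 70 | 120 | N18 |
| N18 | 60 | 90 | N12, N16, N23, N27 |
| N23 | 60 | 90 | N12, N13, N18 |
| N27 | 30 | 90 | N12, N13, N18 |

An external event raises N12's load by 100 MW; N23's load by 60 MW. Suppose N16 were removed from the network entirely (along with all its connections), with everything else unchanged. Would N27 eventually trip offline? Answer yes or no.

yes

With N16 removed:
Round 1 — N12 at 130 > 110; N23 at 120 > 90. N12, N23 trip offline.
  N12 sheds 130 MW to N18, N27: 65 each.
    N18: 60+65 = 125 > 90
    N27: 30+65 = 95 > 90
  N23 sheds 120 MW to N13, N18: 60 each.
    N13: 10+60 = 70 > 60
    N18: 125+60 = 185 > 90
Round 2 — N13, N18, N27 trip offline.
  N13 sheds 70 MW: no online neighbours, lost.
  N18 sheds 185 MW: no online neighbours, lost.
  N27 sheds 95 MW: no online neighbours, lost.
No further trips.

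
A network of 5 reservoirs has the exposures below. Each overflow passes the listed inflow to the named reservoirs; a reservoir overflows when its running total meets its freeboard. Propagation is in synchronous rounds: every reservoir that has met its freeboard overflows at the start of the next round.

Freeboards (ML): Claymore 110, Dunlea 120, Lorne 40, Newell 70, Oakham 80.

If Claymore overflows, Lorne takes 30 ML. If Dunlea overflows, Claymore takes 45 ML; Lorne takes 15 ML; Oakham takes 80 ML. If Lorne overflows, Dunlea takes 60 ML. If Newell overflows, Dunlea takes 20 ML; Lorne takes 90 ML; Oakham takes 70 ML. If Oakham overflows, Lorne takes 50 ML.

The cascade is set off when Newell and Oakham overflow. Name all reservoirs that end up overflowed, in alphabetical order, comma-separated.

Lorne, Newell, Oakham

Round 1 — Newell, Oakham overflow (initial).
  Dunlea: +20 → 20 < 120
  Lorne: +90+50 → 140 ≥ 40
Round 2 — Lorne overflows.
  Dunlea: +60 → 80 < 120
No further overflows.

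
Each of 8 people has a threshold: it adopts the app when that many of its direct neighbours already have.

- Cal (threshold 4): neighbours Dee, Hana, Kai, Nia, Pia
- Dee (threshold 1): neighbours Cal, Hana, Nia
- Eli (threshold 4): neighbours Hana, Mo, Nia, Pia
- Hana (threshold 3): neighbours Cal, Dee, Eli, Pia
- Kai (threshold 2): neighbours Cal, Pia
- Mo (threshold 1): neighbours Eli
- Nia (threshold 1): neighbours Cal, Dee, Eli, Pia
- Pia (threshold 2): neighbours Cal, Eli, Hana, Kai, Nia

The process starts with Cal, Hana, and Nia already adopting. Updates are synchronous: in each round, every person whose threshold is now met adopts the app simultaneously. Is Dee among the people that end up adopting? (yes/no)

Round 1 — Cal, Hana, Nia adopt the app (initial).
Round 2 — checking thresholds:
  Dee: 3 of 3 neighbours ≥ 1, adopts the app.
  Eli: 2 of 4 neighbours < 4, below threshold.
  Kai: 1 of 2 neighbours < 2, below threshold.
  Pia: 3 of 5 neighbours ≥ 2, adopts the app.
Round 3 — checking thresholds:
  Eli: 3 of 4 neighbours < 4, below threshold.
  Kai: 2 of 2 neighbours ≥ 2, adopts the app.
Round 4 — no new adoptions; cascade stops.

yes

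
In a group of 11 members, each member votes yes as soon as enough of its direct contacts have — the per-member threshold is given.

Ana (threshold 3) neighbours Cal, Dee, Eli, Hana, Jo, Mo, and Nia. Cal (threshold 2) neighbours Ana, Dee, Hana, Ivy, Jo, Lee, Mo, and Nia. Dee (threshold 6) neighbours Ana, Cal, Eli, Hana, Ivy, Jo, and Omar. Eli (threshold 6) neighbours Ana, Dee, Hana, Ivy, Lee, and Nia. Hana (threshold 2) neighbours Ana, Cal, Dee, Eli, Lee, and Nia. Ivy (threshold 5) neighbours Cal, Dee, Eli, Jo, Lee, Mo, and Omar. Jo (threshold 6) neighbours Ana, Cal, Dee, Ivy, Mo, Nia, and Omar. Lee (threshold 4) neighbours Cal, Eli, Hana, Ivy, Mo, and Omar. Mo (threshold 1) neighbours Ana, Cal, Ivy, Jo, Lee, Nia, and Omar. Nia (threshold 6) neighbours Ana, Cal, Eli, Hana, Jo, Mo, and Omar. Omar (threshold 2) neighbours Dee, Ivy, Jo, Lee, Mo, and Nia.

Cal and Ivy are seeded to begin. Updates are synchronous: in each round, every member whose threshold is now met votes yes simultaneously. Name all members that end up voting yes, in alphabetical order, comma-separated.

Round 1 — Cal, Ivy vote yes (initial).
Round 2 — checking thresholds:
  Ana: 1 of 7 neighbours < 3, not yet.
  Dee: 2 of 7 neighbours < 6, not yet.
  Eli: 1 of 6 neighbours < 6, not yet.
  Hana: 1 of 6 neighbours < 2, not yet.
  Jo: 2 of 7 neighbours < 6, not yet.
  Lee: 2 of 6 neighbours < 4, not yet.
  Mo: 2 of 7 neighbours ≥ 1, votes yes.
  Nia: 1 of 7 neighbours < 6, not yet.
  Omar: 1 of 6 neighbours < 2, not yet.
Round 3 — checking thresholds:
  Ana: 2 of 7 neighbours < 3, not yet.
  Dee: 2 of 7 neighbours < 6, not yet.
  Eli: 1 of 6 neighbours < 6, not yet.
  Hana: 1 of 6 neighbours < 2, not yet.
  Jo: 3 of 7 neighbours < 6, not yet.
  Lee: 3 of 6 neighbours < 4, not yet.
  Nia: 2 of 7 neighbours < 6, not yet.
  Omar: 2 of 6 neighbours ≥ 2, votes yes.
Round 4 — checking thresholds:
  Ana: 2 of 7 neighbours < 3, not yet.
  Dee: 3 of 7 neighbours < 6, not yet.
  Eli: 1 of 6 neighbours < 6, not yet.
  Hana: 1 of 6 neighbours < 2, not yet.
  Jo: 4 of 7 neighbours < 6, not yet.
  Lee: 4 of 6 neighbours ≥ 4, votes yes.
  Nia: 3 of 7 neighbours < 6, not yet.
Round 5 — checking thresholds:
  Ana: 2 of 7 neighbours < 3, not yet.
  Dee: 3 of 7 neighbours < 6, not yet.
  Eli: 2 of 6 neighbours < 6, not yet.
  Hana: 2 of 6 neighbours ≥ 2, votes yes.
  Jo: 4 of 7 neighbours < 6, not yet.
  Nia: 3 of 7 neighbours < 6, not yet.
Round 6 — checking thresholds:
  Ana: 3 of 7 neighbours ≥ 3, votes yes.
  Dee: 4 of 7 neighbours < 6, not yet.
  Eli: 3 of 6 neighbours < 6, not yet.
  Jo: 4 of 7 neighbours < 6, not yet.
  Nia: 4 of 7 neighbours < 6, not yet.
Round 7 — no new yes votes; cascade stops.

Ana, Cal, Hana, Ivy, Lee, Mo, Omar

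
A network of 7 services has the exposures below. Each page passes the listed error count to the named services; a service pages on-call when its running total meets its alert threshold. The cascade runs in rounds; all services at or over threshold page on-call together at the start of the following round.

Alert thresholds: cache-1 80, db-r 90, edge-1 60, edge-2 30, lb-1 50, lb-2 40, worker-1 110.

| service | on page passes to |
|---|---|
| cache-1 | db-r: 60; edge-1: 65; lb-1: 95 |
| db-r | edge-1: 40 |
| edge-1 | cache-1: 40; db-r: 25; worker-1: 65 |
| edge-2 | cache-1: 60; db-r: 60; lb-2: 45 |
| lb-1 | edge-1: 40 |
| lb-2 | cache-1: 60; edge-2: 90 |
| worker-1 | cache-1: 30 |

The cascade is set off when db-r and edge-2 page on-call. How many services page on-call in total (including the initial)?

6

Round 1 — db-r, edge-2 page on-call (initial).
  cache-1: +60 → 60 < 80
  edge-1: +40 → 40 < 60
  lb-2: +45 → 45 ≥ 40
Round 2 — lb-2 pages on-call.
  cache-1: +60 → 120 ≥ 80
Round 3 — cache-1 pages on-call.
  edge-1: +65 → 105 ≥ 60
  lb-1: +95 → 95 ≥ 50
Round 4 — edge-1, lb-1 page on-call.
  worker-1: +65 → 65 < 110
No further pages.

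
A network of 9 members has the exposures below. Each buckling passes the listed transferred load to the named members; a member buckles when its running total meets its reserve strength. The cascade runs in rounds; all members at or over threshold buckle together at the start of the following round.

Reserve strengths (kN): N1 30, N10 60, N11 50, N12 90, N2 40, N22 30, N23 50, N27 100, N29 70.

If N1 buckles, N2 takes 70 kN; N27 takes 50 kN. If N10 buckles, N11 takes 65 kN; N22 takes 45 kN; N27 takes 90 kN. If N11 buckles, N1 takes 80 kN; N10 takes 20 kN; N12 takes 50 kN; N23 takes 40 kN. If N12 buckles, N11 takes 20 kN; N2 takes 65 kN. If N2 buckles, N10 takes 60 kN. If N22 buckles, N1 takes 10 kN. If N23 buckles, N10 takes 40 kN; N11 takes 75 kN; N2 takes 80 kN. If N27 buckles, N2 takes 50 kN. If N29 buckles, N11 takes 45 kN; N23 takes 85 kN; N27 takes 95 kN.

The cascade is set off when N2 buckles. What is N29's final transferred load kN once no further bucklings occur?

0

Round 1 — N2 buckles (initial).
  N10: +60 → 60 ≥ 60
Round 2 — N10 buckles.
  N11: +65 → 65 ≥ 50
  N22: +45 → 45 ≥ 30
  N27: +90 → 90 < 100
Round 3 — N11, N22 buckle.
  N1: +80+10 → 90 ≥ 30
  N12: +50 → 50 < 90
  N23: +40 → 40 < 50
Round 4 — N1 buckles.
  N27: +50 → 140 ≥ 100
Round 5 — N27 buckles.
No further bucklings.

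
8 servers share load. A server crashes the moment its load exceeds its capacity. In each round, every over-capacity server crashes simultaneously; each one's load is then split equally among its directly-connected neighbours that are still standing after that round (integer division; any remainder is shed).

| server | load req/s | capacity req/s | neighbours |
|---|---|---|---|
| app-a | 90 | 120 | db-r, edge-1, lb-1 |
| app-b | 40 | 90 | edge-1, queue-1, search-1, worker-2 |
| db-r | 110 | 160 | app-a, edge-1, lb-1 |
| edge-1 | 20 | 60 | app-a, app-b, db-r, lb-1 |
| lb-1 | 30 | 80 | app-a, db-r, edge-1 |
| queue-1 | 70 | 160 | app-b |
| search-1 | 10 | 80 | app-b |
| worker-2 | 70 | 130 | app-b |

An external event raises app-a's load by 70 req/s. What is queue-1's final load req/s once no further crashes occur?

107

Round 1 — app-a at 160 > 120. app-a crashes.
  app-a sheds 160 req/s to db-r, edge-1, lb-1: 53 each (1 lost).
    db-r: 110+53 = 163 > 160
    edge-1: 20+53 = 73 > 60
    lb-1: 30+53 = 83 > 80
Round 2 — db-r, edge-1, lb-1 crash.
  db-r sheds 163 req/s: no online neighbours, lost.
  edge-1 sheds 73 req/s to app-b: 73 each.
    app-b: 40+73 = 113 > 90
  lb-1 sheds 83 req/s: no online neighbours, lost.
Round 3 — app-b crashes.
  app-b sheds 113 req/s to queue-1, search-1, worker-2: 37 each (2 lost).
    queue-1: 70+37 = 107 ≤ 160
    search-1: 10+37 = 47 ≤ 80
    worker-2: 70+37 = 107 ≤ 130
No further crashes.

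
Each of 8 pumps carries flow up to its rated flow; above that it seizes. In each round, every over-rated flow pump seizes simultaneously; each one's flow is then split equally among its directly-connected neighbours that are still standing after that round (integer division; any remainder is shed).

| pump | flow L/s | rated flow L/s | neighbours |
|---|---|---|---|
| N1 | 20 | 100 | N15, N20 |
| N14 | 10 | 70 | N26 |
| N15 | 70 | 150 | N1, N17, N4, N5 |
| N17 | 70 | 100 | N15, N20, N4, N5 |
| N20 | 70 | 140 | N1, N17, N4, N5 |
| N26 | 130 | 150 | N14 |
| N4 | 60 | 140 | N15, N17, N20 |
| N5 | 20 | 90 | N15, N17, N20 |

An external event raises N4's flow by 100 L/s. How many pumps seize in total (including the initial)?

6

Round 1 — N4 at 160 > 140. N4 seizes.
  N4 sheds 160 L/s to N15, N17, N20: 53 each (1 lost).
    N15: 70+53 = 123 ≤ 150
    N17: 70+53 = 123 > 100
    N20: 70+53 = 123 ≤ 140
Round 2 — N17 seizes.
  N17 sheds 123 L/s to N15, N20, N5: 41 each.
    N15: 123+41 = 164 > 150
    N20: 123+41 = 164 > 140
    N5: 20+41 = 61 ≤ 90
Round 3 — N15, N20 seize.
  N15 sheds 164 L/s to N1, N5: 82 each.
    N1: 20+82 = 102 > 100
    N5: 61+82 = 143 > 90
  N20 sheds 164 L/s to N1, N5: 82 each.
    N1: 102+82 = 184 > 100
    N5: 143+82 = 225 > 90
Round 4 — N1, N5 seize.
  N1 sheds 184 L/s: no online neighbours, lost.
  N5 sheds 225 L/s: no online neighbours, lost.
No further seizures.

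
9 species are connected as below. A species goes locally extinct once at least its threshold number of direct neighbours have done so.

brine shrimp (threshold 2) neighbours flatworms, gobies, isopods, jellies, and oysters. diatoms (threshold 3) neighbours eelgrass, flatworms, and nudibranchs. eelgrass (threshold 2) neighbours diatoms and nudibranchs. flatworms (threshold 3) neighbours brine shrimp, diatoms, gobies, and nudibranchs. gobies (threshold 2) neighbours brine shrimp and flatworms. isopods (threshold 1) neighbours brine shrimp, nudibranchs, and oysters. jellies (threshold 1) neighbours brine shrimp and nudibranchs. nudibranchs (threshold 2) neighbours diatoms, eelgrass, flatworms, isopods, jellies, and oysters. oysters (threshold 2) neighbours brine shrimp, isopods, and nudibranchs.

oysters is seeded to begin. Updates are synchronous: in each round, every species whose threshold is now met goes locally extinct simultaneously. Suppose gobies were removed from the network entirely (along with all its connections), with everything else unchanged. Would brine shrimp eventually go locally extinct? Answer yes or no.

yes

With gobies removed:
Round 1 — oysters goes locally extinct (initial).
Round 2 — checking thresholds:
  brine shrimp: 1 of 4 neighbours < 2, below threshold.
  isopods: 1 of 3 neighbours ≥ 1, goes locally extinct.
  nudibranchs: 1 of 6 neighbours < 2, below threshold.
Round 3 — checking thresholds:
  brine shrimp: 2 of 4 neighbours ≥ 2, goes locally extinct.
  nudibranchs: 2 of 6 neighbours ≥ 2, goes locally extinct.
Round 4 — checking thresholds:
  diatoms: 1 of 3 neighbours < 3, below threshold.
  eelgrass: 1 of 2 neighbours < 2, below threshold.
  flatworms: 2 of 3 neighbours < 3, below threshold.
  jellies: 2 of 2 neighbours ≥ 1, goes locally extinct.
Round 5 — no new extinctions; cascade stops.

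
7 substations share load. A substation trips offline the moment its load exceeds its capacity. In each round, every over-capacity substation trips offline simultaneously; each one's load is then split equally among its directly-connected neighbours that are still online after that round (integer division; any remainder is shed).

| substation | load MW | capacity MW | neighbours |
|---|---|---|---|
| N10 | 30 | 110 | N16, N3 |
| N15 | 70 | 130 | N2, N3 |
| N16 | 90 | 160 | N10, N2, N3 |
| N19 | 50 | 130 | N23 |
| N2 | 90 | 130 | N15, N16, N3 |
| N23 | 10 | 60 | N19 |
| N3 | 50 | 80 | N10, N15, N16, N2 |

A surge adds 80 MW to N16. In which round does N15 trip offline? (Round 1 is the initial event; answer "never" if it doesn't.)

Round 1 — N16 at 170 > 160. N16 trips offline.
  N16 sheds 170 MW to N10, N2, N3: 56 each (2 lost).
    N10: 30+56 = 86 ≤ 110
    N2: 90+56 = 146 > 130
    N3: 50+56 = 106 > 80
Round 2 — N2, N3 trip offline.
  N2 sheds 146 MW to N15: 146 each.
    N15: 70+146 = 216 > 130
  N3 sheds 106 MW to N10, N15: 53 each.
    N10: 86+53 = 139 > 110
    N15: 216+53 = 269 > 130
Round 3 — N10, N15 trip offline.
  N10 sheds 139 MW: no online neighbours, lost.
  N15 sheds 269 MW: no online neighbours, lost.
No further trips.

3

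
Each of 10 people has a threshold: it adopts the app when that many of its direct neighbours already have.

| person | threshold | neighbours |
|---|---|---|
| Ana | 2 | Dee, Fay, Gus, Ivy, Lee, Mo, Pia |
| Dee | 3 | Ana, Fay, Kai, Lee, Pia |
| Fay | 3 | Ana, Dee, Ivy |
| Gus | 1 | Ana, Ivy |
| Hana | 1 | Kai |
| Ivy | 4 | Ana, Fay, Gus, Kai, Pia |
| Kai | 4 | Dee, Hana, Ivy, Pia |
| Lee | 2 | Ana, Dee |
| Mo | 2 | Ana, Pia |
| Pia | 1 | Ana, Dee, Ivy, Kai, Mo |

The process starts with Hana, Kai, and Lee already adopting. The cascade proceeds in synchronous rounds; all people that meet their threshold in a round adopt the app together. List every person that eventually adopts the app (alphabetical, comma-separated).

Round 1 — Hana, Kai, Lee adopt the app (initial).
Round 2 — checking thresholds:
  Ana: 1 of 7 neighbours < 2, holds.
  Dee: 2 of 5 neighbours < 3, holds.
  Ivy: 1 of 5 neighbours < 4, holds.
  Pia: 1 of 5 neighbours ≥ 1, adopts the app.
Round 3 — checking thresholds:
  Ana: 2 of 7 neighbours ≥ 2, adopts the app.
  Dee: 3 of 5 neighbours ≥ 3, adopts the app.
  Ivy: 2 of 5 neighbours < 4, holds.
  Mo: 1 of 2 neighbours < 2, holds.
Round 4 — checking thresholds:
  Fay: 2 of 3 neighbours < 3, holds.
  Gus: 1 of 2 neighbours ≥ 1, adopts the app.
  Ivy: 3 of 5 neighbours < 4, holds.
  Mo: 2 of 2 neighbours ≥ 2, adopts the app.
Round 5 — checking thresholds:
  Fay: 2 of 3 neighbours < 3, holds.
  Ivy: 4 of 5 neighbours ≥ 4, adopts the app.
Round 6 — checking thresholds:
  Fay: 3 of 3 neighbours ≥ 3, adopts the app.
Round 7 — no new adoptions; cascade stops.

Ana, Dee, Fay, Gus, Hana, Ivy, Kai, Lee, Mo, Pia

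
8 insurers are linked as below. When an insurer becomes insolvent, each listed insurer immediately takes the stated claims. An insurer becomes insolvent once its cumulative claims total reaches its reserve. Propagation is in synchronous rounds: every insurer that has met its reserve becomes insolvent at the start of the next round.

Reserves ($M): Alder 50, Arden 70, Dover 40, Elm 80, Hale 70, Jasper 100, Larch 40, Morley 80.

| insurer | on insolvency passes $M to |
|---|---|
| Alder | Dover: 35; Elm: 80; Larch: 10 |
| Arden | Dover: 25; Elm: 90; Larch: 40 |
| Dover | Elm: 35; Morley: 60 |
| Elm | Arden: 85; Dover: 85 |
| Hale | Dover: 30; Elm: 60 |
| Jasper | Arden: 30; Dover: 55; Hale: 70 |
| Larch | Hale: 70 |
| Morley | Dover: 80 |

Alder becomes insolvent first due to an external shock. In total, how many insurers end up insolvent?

Round 1 — Alder becomes insolvent (initial).
  Dover: +35 → 35 < 40
  Elm: +80 → 80 ≥ 80
  Larch: +10 → 10 < 40
Round 2 — Elm becomes insolvent.
  Arden: +85 → 85 ≥ 70
  Dover: +85 → 120 ≥ 40
Round 3 — Arden, Dover become insolvent.
  Larch: +40 → 50 ≥ 40
  Morley: +60 → 60 < 80
Round 4 — Larch becomes insolvent.
  Hale: +70 → 70 ≥ 70
Round 5 — Hale becomes insolvent.
No further insolvencies.

6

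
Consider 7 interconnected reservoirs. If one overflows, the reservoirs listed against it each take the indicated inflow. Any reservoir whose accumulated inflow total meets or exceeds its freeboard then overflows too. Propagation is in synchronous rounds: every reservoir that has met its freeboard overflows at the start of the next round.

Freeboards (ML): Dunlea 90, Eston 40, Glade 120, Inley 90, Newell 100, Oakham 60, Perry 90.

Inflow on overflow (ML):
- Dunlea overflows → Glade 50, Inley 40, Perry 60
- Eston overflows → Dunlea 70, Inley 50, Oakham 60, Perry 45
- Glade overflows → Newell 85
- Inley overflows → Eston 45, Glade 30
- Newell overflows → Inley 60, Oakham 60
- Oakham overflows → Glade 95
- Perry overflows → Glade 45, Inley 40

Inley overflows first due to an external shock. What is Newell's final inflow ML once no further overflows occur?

85

Round 1 — Inley overflows (initial).
  Eston: +45 → 45 ≥ 40
  Glade: +30 → 30 < 120
Round 2 — Eston overflows.
  Dunlea: +70 → 70 < 90
  Oakham: +60 → 60 ≥ 60
  Perry: +45 → 45 < 90
Round 3 — Oakham overflows.
  Glade: +95 → 125 ≥ 120
Round 4 — Glade overflows.
  Newell: +85 → 85 < 100
No further overflows.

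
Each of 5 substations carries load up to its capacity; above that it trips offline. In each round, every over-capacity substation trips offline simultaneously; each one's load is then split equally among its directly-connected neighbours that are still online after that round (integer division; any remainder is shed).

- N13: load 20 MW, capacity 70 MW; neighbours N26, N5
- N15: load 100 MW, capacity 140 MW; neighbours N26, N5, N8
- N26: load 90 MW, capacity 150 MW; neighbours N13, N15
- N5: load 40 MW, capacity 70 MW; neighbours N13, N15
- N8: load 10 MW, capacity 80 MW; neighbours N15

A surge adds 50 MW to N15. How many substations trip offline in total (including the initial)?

Round 1 — N15 at 150 > 140. N15 trips offline.
  N15 sheds 150 MW to N26, N5, N8: 50 each.
    N26: 90+50 = 140 ≤ 150
    N5: 40+50 = 90 > 70
    N8: 10+50 = 60 ≤ 80
Round 2 — N5 trips offline.
  N5 sheds 90 MW to N13: 90 each.
    N13: 20+90 = 110 > 70
Round 3 — N13 trips offline.
  N13 sheds 110 MW to N26: 110 each.
    N26: 140+110 = 250 > 150
Round 4 — N26 trips offline.
  N26 sheds 250 MW: no online neighbours, lost.
No further trips.

4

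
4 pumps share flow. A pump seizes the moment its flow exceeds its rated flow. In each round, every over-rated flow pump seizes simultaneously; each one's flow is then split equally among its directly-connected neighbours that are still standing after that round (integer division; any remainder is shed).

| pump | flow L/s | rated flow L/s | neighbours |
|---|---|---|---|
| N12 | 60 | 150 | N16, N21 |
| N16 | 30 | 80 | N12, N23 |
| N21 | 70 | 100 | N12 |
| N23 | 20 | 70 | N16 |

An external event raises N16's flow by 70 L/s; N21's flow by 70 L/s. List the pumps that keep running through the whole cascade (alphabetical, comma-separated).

N23

Round 1 — N16 at 100 > 80; N21 at 140 > 100. N16, N21 seize.
  N16 sheds 100 L/s to N12, N23: 50 each.
    N12: 60+50 = 110 ≤ 150
    N23: 20+50 = 70 ≤ 70
  N21 sheds 140 L/s to N12: 140 each.
    N12: 110+140 = 250 > 150
Round 2 — N12 seizes.
  N12 sheds 250 L/s: no online neighbours, lost.
No further seizures.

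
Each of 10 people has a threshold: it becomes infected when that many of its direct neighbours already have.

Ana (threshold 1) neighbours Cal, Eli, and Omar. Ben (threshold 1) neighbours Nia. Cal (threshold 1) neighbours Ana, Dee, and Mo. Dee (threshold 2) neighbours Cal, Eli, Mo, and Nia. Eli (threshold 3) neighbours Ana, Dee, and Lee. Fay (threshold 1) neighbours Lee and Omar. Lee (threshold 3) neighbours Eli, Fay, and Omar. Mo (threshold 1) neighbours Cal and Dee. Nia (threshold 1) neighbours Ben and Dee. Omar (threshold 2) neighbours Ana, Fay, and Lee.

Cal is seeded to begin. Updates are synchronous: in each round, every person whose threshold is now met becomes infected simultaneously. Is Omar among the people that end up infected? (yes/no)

no

Round 1 — Cal becomes infected (initial).
Round 2 — checking thresholds:
  Ana: 1 of 3 neighbours ≥ 1, becomes infected.
  Dee: 1 of 4 neighbours < 2, not yet.
  Mo: 1 of 2 neighbours ≥ 1, becomes infected.
Round 3 — checking thresholds:
  Dee: 2 of 4 neighbours ≥ 2, becomes infected.
  Eli: 1 of 3 neighbours < 3, not yet.
  Omar: 1 of 3 neighbours < 2, not yet.
Round 4 — checking thresholds:
  Eli: 2 of 3 neighbours < 3, not yet.
  Nia: 1 of 2 neighbours ≥ 1, becomes infected.
  Omar: 1 of 3 neighbours < 2, not yet.
Round 5 — checking thresholds:
  Ben: 1 of 1 neighbours ≥ 1, becomes infected.
  Eli: 2 of 3 neighbours < 3, not yet.
  Omar: 1 of 3 neighbours < 2, not yet.
Round 6 — no new infections; cascade stops.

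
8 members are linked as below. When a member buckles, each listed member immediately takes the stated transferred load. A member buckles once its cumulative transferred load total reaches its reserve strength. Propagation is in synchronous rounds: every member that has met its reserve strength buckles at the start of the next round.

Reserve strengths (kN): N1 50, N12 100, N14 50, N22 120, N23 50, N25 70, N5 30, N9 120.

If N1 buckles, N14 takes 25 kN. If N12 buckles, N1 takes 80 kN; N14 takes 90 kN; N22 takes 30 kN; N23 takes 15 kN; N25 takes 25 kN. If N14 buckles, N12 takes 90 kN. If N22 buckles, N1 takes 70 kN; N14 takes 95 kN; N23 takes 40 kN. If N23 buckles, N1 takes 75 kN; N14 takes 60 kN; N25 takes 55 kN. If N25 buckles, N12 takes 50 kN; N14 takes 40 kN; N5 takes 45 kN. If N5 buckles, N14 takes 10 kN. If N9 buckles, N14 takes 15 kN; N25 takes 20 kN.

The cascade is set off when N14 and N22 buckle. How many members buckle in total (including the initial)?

3

Round 1 — N14, N22 buckle (initial).
  N1: +70 → 70 ≥ 50
  N12: +90 → 90 < 100
  N23: +40 → 40 < 50
Round 2 — N1 buckles.
No further bucklings.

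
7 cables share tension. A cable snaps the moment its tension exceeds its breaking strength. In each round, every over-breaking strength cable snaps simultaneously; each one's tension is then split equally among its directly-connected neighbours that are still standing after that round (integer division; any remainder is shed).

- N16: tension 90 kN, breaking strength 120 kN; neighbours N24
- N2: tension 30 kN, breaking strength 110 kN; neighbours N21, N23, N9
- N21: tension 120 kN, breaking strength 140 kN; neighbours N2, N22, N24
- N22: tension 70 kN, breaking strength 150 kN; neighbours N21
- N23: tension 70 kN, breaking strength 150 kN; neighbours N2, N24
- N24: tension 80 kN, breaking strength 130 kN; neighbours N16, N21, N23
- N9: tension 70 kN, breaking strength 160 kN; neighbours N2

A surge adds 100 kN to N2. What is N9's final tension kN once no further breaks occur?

113

Round 1 — N2 at 130 > 110. N2 snaps.
  N2 sheds 130 kN to N21, N23, N9: 43 each (1 lost).
    N21: 120+43 = 163 > 140
    N23: 70+43 = 113 ≤ 150
    N9: 70+43 = 113 ≤ 160
Round 2 — N21 snaps.
  N21 sheds 163 kN to N22, N24: 81 each (1 lost).
    N22: 70+81 = 151 > 150
    N24: 80+81 = 161 > 130
Round 3 — N22, N24 snap.
  N22 sheds 151 kN: no online neighbours, lost.
  N24 sheds 161 kN to N16, N23: 80 each (1 lost).
    N16: 90+80 = 170 > 120
    N23: 113+80 = 193 > 150
Round 4 — N16, N23 snap.
  N16 sheds 170 kN: no online neighbours, lost.
  N23 sheds 193 kN: no online neighbours, lost.
No further breaks.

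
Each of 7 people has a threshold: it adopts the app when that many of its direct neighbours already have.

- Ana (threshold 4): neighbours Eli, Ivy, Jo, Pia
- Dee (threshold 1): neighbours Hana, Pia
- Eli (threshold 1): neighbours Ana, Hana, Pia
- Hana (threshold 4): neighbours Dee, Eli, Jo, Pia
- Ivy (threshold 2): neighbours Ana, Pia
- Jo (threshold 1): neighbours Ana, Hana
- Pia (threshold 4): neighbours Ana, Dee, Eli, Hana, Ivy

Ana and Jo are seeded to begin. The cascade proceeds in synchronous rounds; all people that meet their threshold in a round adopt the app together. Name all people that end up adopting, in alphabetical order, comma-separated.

Round 1 — Ana, Jo adopt the app (initial).
Round 2 — checking thresholds:
  Eli: 1 of 3 neighbours ≥ 1, adopts the app.
  Hana: 1 of 4 neighbours < 4, holds.
  Ivy: 1 of 2 neighbours < 2, holds.
  Pia: 1 of 5 neighbours < 4, holds.
Round 3 — no new adoptions; cascade stops.

Ana, Eli, Jo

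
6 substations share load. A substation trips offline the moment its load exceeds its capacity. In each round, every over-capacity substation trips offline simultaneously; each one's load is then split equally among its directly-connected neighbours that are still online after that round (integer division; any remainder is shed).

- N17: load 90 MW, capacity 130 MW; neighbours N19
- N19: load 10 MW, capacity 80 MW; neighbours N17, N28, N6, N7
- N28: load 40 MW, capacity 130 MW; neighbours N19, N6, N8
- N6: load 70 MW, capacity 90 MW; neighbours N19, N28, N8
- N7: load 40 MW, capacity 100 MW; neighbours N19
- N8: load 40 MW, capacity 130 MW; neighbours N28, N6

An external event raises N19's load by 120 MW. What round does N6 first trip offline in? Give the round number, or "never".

Round 1 — N19 at 130 > 80. N19 trips offline.
  N19 sheds 130 MW to N17, N28, N6, N7: 32 each (2 lost).
    N17: 90+32 = 122 ≤ 130
    N28: 40+32 = 72 ≤ 130
    N6: 70+32 = 102 > 90
    N7: 40+32 = 72 ≤ 100
Round 2 — N6 trips offline.
  N6 sheds 102 MW to N28, N8: 51 each.
    N28: 72+51 = 123 ≤ 130
    N8: 40+51 = 91 ≤ 130
No further trips.

2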